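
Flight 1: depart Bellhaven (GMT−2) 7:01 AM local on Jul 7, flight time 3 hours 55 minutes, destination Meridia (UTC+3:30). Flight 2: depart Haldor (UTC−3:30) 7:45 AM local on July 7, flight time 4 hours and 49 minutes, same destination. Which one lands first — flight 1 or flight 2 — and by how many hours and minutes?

Flight 1 in UTC: 7:01 AM + 2:00 = 9:01 AM on Jul 7.
+3 hours and 55 minutes → arrive 12:56 PM UTC on Jul 7.
Flight 2 in UTC: 7:45 AM + 3:30 = 11:15 AM on Jul 7.
+4 hours 49 minutes → arrive 4:04 PM UTC on Jul 7.
Flight 1 lands earlier by 3 hours 8 minutes.

the first, by 3 hours 8 minutes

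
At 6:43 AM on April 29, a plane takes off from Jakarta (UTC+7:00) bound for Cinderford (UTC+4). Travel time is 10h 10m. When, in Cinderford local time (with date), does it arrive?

Convert departure to UTC: 6:43 AM − 7:00 = 11:43 PM UTC on Apr 28.
Add 10 hours 10 minutes travel time → 9:53 AM UTC (Apr 29).
Cinderford is UTC+4:00, so local arrival = 9:53 AM + 4:00 = 1:53 PM on Apr 29.

1:53 PM on April 29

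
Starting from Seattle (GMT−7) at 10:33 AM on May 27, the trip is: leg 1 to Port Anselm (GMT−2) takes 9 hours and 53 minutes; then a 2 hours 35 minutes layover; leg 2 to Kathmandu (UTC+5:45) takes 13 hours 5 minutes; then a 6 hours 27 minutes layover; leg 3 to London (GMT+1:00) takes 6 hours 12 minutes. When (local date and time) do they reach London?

Convert departure to UTC: 10:33 AM + 7:00 = 5:33 PM UTC on May 27.
Add 9 hours 53 minutes leg 1 → 3:26 AM UTC (May 28).
Add 2 hours and 35 minutes layover in Port Anselm → 6:01 AM UTC.
Add 13 hours and 5 minutes leg 2 → 7:06 PM UTC.
Add 6 hours and 27 minutes layover in Kathmandu → 1:33 AM UTC (May 29).
Add 6 hours 12 minutes leg 3 → 7:45 AM UTC.
London is UTC+1:00, so local arrival = 7:45 AM + 1:00 = 8:45 AM on May 29.

8:45 AM on May 29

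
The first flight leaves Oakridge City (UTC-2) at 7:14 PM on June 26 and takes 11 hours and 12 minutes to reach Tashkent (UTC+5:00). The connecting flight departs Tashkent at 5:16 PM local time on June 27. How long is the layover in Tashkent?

Convert departure to UTC: 7:14 PM + 2:00 = 9:14 PM UTC on Jun 26.
Add 11 hours 12 minutes flight time → 8:26 AM UTC (Jun 27).
Tashkent is UTC+5:00, so local arrival = 8:26 AM + 5:00 = 1:26 PM on Jun 27.
Layover = 5:16 PM − 1:26 PM = 3 hours 50 minutes.

3 hours 50 minutes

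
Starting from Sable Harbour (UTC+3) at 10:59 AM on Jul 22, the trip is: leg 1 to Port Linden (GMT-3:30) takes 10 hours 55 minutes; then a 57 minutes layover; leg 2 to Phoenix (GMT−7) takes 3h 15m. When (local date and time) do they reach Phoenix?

4:06 PM on Jul 22

Convert departure to UTC: 10:59 AM − 3:00 = 7:59 AM UTC on Jul 22.
Add 10 hours 55 minutes leg 1 → 6:54 PM UTC.
Add 57 minutes layover in Port Linden → 7:51 PM UTC.
Add 3 hours 15 minutes leg 2 → 11:06 PM UTC.
Phoenix is UTC−7:00, so local arrival = 11:06 PM − 7:00 = 4:06 PM on Jul 22.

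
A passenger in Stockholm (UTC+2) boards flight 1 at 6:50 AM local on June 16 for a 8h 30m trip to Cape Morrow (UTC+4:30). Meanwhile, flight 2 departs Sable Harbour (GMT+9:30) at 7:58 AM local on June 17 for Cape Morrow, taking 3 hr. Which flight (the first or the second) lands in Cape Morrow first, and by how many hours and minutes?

Flight 1 in UTC: 6:50 AM − 2:00 = 4:50 AM on Jun 16.
+8 hours and 30 minutes → arrive 1:20 PM UTC on Jun 16.
Flight 2 in UTC: 7:58 AM − 9:30 = 10:28 PM on Jun 16.
+3 hours → arrive 1:28 AM UTC on Jun 17.
Flight 1 lands earlier by 12 hours 8 minutes.

the first, by 12 hours 8 minutes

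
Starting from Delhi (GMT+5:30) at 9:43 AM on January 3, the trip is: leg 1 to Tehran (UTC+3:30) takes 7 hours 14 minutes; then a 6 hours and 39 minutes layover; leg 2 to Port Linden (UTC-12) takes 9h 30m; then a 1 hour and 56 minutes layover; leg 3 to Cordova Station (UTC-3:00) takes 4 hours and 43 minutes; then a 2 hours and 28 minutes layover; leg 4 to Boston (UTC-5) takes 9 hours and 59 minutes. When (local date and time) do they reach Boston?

5:42 PM on January 4

Convert departure to UTC: 9:43 AM − 5:30 = 4:13 AM UTC on Jan 3.
Add 7 hours 14 minutes leg 1 → 11:27 AM UTC.
Add 6 hours 39 minutes layover in Tehran → 6:06 PM UTC.
Add 9 hours 30 minutes leg 2 → 3:36 AM UTC (Jan 4).
Add 1 hour 56 minutes layover in Port Linden → 5:32 AM UTC.
Add 4 hours 43 minutes leg 3 → 10:15 AM UTC.
Add 2 hours and 28 minutes layover in Cordova Station → 12:43 PM UTC.
Add 9 hours and 59 minutes leg 4 → 10:42 PM UTC.
Boston is UTC−5:00, so local arrival = 10:42 PM − 5:00 = 5:42 PM on Jan 4.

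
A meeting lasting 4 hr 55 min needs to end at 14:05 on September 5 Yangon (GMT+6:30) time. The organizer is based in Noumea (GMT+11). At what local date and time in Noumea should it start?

Target end time in UTC: 14:05 − 6:30 = 07:35 on Sep 5.
Subtract 4 hours and 55 minutes → start 02:40 UTC on Sep 5.
Noumea is UTC+11:00: 02:40 + 11:00 = 13:40 on Sep 5.

13:40 on September 5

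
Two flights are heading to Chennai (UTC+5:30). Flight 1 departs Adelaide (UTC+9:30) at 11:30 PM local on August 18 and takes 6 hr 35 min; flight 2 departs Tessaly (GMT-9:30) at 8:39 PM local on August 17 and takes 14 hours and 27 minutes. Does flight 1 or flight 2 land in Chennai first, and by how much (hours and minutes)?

Flight 1 in UTC: 11:30 PM − 9:30 = 2:00 PM on Aug 18.
+6 hours and 35 minutes → arrive 8:35 PM UTC on Aug 18.
Flight 2 in UTC: 8:39 PM + 9:30 = 6:09 AM on Aug 18.
+14 hours 27 minutes → arrive 8:36 PM UTC on Aug 18.
Flight 1 lands earlier by 1 minute.

the first, by 1 minute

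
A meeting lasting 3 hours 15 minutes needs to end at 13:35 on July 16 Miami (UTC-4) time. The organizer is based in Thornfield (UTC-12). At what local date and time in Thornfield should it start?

Target end time in UTC: 13:35 + 4:00 = 17:35 on Jul 16.
Subtract 3 hours and 15 minutes → start 14:20 UTC on Jul 16.
Thornfield is UTC−12:00: 14:20 − 12:00 = 02:20 on Jul 16.

02:20 on July 16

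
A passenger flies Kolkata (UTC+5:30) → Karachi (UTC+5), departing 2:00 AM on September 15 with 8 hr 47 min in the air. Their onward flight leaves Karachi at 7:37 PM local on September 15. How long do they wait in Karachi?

9 hours 20 minutes

Convert departure to UTC: 2:00 AM − 5:30 = 8:30 PM UTC on Sep 14.
Add 8 hours 47 minutes flight time → 5:17 AM UTC (Sep 15).
Karachi is UTC+5:00, so local arrival = 5:17 AM + 5:00 = 10:17 AM on Sep 15.
Layover = 7:37 PM − 10:17 AM = 9 hours 20 minutes.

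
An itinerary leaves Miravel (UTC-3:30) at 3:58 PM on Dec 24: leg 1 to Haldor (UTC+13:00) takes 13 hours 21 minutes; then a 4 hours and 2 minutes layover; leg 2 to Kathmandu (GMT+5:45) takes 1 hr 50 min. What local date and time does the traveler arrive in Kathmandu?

8:26 PM on December 25

Convert departure to UTC: 3:58 PM + 3:30 = 7:28 PM UTC on Dec 24.
Add 13 hours and 21 minutes leg 1 → 8:49 AM UTC (Dec 25).
Add 4 hours and 2 minutes layover in Haldor → 12:51 PM UTC.
Add 1 hour 50 minutes leg 2 → 2:41 PM UTC.
Kathmandu is UTC+5:45, so local arrival = 2:41 PM + 5:45 = 8:26 PM on Dec 25.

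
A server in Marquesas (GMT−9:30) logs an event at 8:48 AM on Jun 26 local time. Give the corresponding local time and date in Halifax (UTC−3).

3:18 PM on Jun 26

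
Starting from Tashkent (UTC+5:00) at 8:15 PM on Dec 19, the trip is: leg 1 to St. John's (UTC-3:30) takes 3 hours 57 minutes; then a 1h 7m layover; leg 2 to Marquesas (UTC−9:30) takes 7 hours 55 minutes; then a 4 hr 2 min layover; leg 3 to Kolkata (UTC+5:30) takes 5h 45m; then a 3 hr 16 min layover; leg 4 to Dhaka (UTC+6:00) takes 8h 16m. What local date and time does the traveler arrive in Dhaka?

7:33 AM on Dec 21

Convert departure to UTC: 8:15 PM − 5:00 = 3:15 PM UTC on Dec 19.
Add 3 hours 57 minutes leg 1 → 7:12 PM UTC.
Add 1 hour and 7 minutes layover in St. John's → 8:19 PM UTC.
Add 7 hours and 55 minutes leg 2 → 4:14 AM UTC (Dec 20).
Add 4 hours and 2 minutes layover in Marquesas → 8:16 AM UTC.
Add 5 hours 45 minutes leg 3 → 2:01 PM UTC.
Add 3 hours and 16 minutes layover in Kolkata → 5:17 PM UTC.
Add 8 hours 16 minutes leg 4 → 1:33 AM UTC (Dec 21).
Dhaka is UTC+6:00, so local arrival = 1:33 AM + 6:00 = 7:33 AM on Dec 21.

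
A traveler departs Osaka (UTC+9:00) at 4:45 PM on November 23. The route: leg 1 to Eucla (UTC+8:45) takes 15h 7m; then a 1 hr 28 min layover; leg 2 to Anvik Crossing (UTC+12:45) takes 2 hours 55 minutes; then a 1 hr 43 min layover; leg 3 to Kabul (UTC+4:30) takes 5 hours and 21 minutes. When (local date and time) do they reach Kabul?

Convert departure to UTC: 4:45 PM − 9:00 = 7:45 AM UTC on Nov 23.
Add 15 hours 7 minutes leg 1 → 10:52 PM UTC.
Add 1 hour 28 minutes layover in Eucla → 12:20 AM UTC (Nov 24).
Add 2 hours and 55 minutes leg 2 → 3:15 AM UTC.
Add 1 hour 43 minutes layover in Anvik Crossing → 4:58 AM UTC.
Add 5 hours 21 minutes leg 3 → 10:19 AM UTC.
Kabul is UTC+4:30, so local arrival = 10:19 AM + 4:30 = 2:49 PM on Nov 24.

2:49 PM on Nov 24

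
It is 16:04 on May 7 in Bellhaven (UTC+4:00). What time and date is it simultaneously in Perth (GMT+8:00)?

20:04 on May 7

Perth is 4:00 ahead of Bellhaven.
Shift by the zone difference: 16:04 + 4:00 = 20:04 on May 7 in Perth.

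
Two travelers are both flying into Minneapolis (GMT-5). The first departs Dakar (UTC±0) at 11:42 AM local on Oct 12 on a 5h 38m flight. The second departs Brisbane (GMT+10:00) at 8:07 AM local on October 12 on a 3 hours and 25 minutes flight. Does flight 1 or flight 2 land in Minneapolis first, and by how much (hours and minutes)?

the second, by 15 hours 48 minutes

Flight 1 departs at 11:42 AM UTC (Oct 12).
+5 hours and 38 minutes → arrive 5:20 PM UTC on Oct 12.
Flight 2 in UTC: 8:07 AM − 10:00 = 10:07 PM on Oct 11.
+3 hours 25 minutes → arrive 1:32 AM UTC on Oct 12.
Flight 2 lands earlier by 15 hours 48 minutes.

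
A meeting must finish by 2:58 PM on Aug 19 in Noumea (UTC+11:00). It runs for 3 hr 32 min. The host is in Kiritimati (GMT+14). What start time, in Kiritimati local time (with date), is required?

Target end time in UTC: 2:58 PM − 11:00 = 3:58 AM on Aug 19.
Subtract 3 hours 32 minutes → start 12:26 AM UTC on Aug 19.
Kiritimati is UTC+14:00: 12:26 AM + 14:00 = 2:26 PM on Aug 19.

2:26 PM on August 19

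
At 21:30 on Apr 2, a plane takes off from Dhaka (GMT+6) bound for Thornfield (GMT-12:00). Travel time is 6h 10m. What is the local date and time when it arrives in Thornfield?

Convert departure to UTC: 21:30 − 6:00 = 15:30 UTC on Apr 2.
Add 6 hours and 10 minutes travel time → 21:40 UTC.
Thornfield is UTC−12:00, so local arrival = 21:40 − 12:00 = 09:40 on Apr 2.

09:40 on Apr 2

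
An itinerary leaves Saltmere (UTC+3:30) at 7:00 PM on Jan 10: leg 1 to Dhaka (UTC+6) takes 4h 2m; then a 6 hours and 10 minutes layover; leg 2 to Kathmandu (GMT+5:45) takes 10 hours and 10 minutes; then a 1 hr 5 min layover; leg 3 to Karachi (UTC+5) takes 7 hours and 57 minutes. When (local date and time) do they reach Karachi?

1:54 AM on January 12

Convert departure to UTC: 7:00 PM − 3:30 = 3:30 PM UTC on Jan 10.
Add 4 hours 2 minutes leg 1 → 7:32 PM UTC.
Add 6 hours and 10 minutes layover in Dhaka → 1:42 AM UTC (Jan 11).
Add 10 hours and 10 minutes leg 2 → 11:52 AM UTC.
Add 1 hour 5 minutes layover in Kathmandu → 12:57 PM UTC.
Add 7 hours and 57 minutes leg 3 → 8:54 PM UTC.
Karachi is UTC+5:00, so local arrival = 8:54 PM + 5:00 = 1:54 AM on Jan 12.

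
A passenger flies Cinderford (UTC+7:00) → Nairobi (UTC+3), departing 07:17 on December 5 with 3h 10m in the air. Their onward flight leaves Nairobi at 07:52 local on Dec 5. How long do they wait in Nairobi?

1 hour 25 minutes

Convert departure to UTC: 07:17 − 7:00 = 00:17 UTC on Dec 5.
Add 3 hours and 10 minutes flight time → 03:27 UTC.
Nairobi is UTC+3:00, so local arrival = 03:27 + 3:00 = 06:27 on Dec 5.
Layover = 07:52 − 06:27 = 1 hour 25 minutes.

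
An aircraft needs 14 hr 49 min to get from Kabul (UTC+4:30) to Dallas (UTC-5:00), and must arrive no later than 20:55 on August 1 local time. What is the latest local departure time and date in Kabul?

Target arrival in UTC: 20:55 + 5:00 = 01:55 on Aug 2.
Subtract 14 hours and 49 minutes → departure 11:06 UTC on Aug 1.
Kabul is UTC+4:30: 11:06 + 4:30 = 15:36 on Aug 1.

15:36 on August 1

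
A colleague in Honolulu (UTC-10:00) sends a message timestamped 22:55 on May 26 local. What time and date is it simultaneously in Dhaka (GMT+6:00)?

14:55 on May 27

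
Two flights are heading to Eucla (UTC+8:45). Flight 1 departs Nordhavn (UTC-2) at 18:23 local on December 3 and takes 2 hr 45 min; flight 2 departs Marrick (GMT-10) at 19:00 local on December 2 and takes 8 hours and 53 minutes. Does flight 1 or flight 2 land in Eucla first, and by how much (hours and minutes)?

Flight 1 in UTC: 18:23 + 2:00 = 20:23 on Dec 3.
+2 hours 45 minutes → arrive 23:08 UTC on Dec 3.
Flight 2 in UTC: 19:00 + 10:00 = 05:00 on Dec 3.
+8 hours 53 minutes → arrive 13:53 UTC on Dec 3.
Flight 2 lands earlier by 9 hours 15 minutes.

the second, by 9 hours 15 minutes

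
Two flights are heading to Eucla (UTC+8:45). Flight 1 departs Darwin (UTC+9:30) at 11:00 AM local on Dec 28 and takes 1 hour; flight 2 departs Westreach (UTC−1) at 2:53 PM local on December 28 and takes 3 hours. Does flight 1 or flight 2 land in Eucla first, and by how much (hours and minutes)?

the first, by 16 hours 23 minutes

Flight 1 in UTC: 11:00 AM − 9:30 = 1:30 AM on Dec 28.
+1 hour → arrive 2:30 AM UTC on Dec 28.
Flight 2 in UTC: 2:53 PM + 1:00 = 3:53 PM on Dec 28.
+3 hours → arrive 6:53 PM UTC on Dec 28.
Flight 1 lands earlier by 16 hours 23 minutes.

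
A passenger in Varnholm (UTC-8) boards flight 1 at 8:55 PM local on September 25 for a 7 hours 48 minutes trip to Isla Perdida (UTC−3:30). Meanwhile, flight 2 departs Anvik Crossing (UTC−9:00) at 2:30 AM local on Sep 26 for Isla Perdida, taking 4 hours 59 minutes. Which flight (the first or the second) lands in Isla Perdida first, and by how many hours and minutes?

the first, by 3 hours 46 minutes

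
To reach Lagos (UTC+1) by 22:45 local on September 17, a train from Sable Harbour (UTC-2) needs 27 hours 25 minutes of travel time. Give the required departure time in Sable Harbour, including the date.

16:20 on September 16

Target arrival in UTC: 22:45 − 1:00 = 21:45 on Sep 17.
Subtract 27 hours 25 minutes → departure 18:20 UTC on Sep 16.
Sable Harbour is UTC−2:00: 18:20 − 2:00 = 16:20 on Sep 16.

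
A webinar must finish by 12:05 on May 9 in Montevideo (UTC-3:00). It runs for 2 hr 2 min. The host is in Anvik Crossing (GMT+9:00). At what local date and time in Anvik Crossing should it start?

Target end time in UTC: 12:05 + 3:00 = 15:05 on May 9.
Subtract 2 hours and 2 minutes → start 13:03 UTC on May 9.
Anvik Crossing is UTC+9:00: 13:03 + 9:00 = 22:03 on May 9.

22:03 on May 9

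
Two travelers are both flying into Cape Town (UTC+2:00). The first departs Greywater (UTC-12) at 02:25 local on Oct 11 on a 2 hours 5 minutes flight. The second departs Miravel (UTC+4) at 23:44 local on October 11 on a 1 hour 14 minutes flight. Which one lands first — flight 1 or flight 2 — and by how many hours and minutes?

the first, by 4 hours 28 minutes

Flight 1 in UTC: 02:25 + 12:00 = 14:25 on Oct 11.
+2 hours and 5 minutes → arrive 16:30 UTC on Oct 11.
Flight 2 in UTC: 23:44 − 4:00 = 19:44 on Oct 11.
+1 hour 14 minutes → arrive 20:58 UTC on Oct 11.
Flight 1 lands earlier by 4 hours 28 minutes.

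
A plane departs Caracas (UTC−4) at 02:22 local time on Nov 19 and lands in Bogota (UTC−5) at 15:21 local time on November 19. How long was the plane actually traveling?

13 hours 59 minutes

Departure in UTC: 02:22 + 4:00 = 06:22 on Nov 19.
Arrival in UTC: 15:21 + 5:00 = 20:21 on Nov 19.
Elapsed = 20:21 − 06:22 = 13 hours 59 minutes.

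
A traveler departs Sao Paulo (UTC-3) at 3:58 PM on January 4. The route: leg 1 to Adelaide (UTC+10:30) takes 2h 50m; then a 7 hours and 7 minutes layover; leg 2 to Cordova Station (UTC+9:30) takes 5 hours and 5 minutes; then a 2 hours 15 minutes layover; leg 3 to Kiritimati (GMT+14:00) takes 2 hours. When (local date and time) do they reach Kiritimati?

4:15 AM on January 6

Convert departure to UTC: 3:58 PM + 3:00 = 6:58 PM UTC on Jan 4.
Add 2 hours and 50 minutes leg 1 → 9:48 PM UTC.
Add 7 hours 7 minutes layover in Adelaide → 4:55 AM UTC (Jan 5).
Add 5 hours and 5 minutes leg 2 → 10:00 AM UTC.
Add 2 hours 15 minutes layover in Cordova Station → 12:15 PM UTC.
Add 2 hours leg 3 → 2:15 PM UTC.
Kiritimati is UTC+14:00, so local arrival = 2:15 PM + 14:00 = 4:15 AM on Jan 6.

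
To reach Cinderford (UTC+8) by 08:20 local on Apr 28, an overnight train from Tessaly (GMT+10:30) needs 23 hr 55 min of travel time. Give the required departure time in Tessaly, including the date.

10:55 on Apr 27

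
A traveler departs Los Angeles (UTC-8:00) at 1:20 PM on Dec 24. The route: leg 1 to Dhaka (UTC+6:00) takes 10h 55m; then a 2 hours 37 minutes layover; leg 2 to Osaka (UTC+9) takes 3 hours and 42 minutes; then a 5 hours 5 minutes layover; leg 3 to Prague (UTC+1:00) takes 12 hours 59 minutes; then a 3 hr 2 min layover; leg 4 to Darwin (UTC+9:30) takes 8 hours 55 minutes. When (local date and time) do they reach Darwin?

6:05 AM on December 27

Convert departure to UTC: 1:20 PM + 8:00 = 9:20 PM UTC on Dec 24.
Add 10 hours 55 minutes leg 1 → 8:15 AM UTC (Dec 25).
Add 2 hours 37 minutes layover in Dhaka → 10:52 AM UTC.
Add 3 hours and 42 minutes leg 2 → 2:34 PM UTC.
Add 5 hours 5 minutes layover in Osaka → 7:39 PM UTC.
Add 12 hours 59 minutes leg 3 → 8:38 AM UTC (Dec 26).
Add 3 hours and 2 minutes layover in Prague → 11:40 AM UTC.
Add 8 hours and 55 minutes leg 4 → 8:35 PM UTC.
Darwin is UTC+9:30, so local arrival = 8:35 PM + 9:30 = 6:05 AM on Dec 27.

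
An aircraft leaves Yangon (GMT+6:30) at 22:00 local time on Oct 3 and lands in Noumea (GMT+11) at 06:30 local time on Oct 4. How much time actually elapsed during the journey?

Departure in UTC: 22:00 − 6:30 = 15:30 on Oct 3.
Arrival in UTC: 06:30 − 11:00 = 19:30 on Oct 3.
Elapsed = 19:30 − 15:30 = 4 hours.

4 hours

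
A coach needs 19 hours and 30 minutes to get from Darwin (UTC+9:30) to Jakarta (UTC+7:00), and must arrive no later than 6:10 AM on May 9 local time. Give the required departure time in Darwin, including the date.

1:10 PM on May 8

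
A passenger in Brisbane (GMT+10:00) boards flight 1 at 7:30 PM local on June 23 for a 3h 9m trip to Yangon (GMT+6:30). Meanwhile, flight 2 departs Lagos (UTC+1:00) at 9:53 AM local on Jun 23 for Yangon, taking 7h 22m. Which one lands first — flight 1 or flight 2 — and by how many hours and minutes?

the first, by 3 hours 36 minutes

Flight 1 in UTC: 7:30 PM − 10:00 = 9:30 AM on Jun 23.
+3 hours 9 minutes → arrive 12:39 PM UTC on Jun 23.
Flight 2 in UTC: 9:53 AM − 1:00 = 8:53 AM on Jun 23.
+7 hours 22 minutes → arrive 4:15 PM UTC on Jun 23.
Flight 1 lands earlier by 3 hours 36 minutes.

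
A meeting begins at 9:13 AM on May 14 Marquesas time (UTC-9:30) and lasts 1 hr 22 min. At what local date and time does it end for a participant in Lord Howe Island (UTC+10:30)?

6:35 AM on May 15

Convert start to UTC: 9:13 AM + 9:30 = 6:43 PM UTC on May 14.
Add 1 hour and 22 minutes duration → 8:05 PM UTC.
Lord Howe Island is UTC+10:30, so local end time = 8:05 PM + 10:30 = 6:35 AM on May 15.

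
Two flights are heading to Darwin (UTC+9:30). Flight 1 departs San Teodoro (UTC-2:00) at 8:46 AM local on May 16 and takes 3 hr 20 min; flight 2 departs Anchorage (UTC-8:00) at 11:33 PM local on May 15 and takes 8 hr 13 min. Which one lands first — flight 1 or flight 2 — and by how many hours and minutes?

Flight 1 in UTC: 8:46 AM + 2:00 = 10:46 AM on May 16.
+3 hours 20 minutes → arrive 2:06 PM UTC on May 16.
Flight 2 in UTC: 11:33 PM + 8:00 = 7:33 AM on May 16.
+8 hours 13 minutes → arrive 3:46 PM UTC on May 16.
Flight 1 lands earlier by 1 hour 40 minutes.

the first, by 1 hour 40 minutes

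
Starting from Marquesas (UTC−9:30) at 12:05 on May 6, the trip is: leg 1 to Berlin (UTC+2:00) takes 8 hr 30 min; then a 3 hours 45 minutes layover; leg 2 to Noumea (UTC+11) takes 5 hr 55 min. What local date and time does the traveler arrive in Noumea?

02:45 on May 8

Convert departure to UTC: 12:05 + 9:30 = 21:35 UTC on May 6.
Add 8 hours 30 minutes leg 1 → 06:05 UTC (May 7).
Add 3 hours 45 minutes layover in Berlin → 09:50 UTC.
Add 5 hours and 55 minutes leg 2 → 15:45 UTC.
Noumea is UTC+11:00, so local arrival = 15:45 + 11:00 = 02:45 on May 8.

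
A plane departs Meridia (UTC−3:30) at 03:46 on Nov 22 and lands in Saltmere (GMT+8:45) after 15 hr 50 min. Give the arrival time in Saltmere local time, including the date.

07:51 on Nov 23

Saltmere is 12:15 ahead of Meridia.
After 15 hours 50 minutes it is 19:36 in Meridia.
Shift by the zone difference: 19:36 + 12:15 = 07:51 on Nov 23 in Saltmere.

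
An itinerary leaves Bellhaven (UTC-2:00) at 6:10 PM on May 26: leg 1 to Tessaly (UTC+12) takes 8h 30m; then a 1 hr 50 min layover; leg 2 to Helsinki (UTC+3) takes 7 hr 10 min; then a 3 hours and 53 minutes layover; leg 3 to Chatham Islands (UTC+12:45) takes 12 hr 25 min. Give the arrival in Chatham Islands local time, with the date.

6:43 PM on May 28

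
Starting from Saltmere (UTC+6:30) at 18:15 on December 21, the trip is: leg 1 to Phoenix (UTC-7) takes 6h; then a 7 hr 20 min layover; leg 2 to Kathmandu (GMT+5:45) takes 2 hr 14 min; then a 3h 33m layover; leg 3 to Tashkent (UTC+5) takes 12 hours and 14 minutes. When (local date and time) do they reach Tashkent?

Convert departure to UTC: 18:15 − 6:30 = 11:45 UTC on Dec 21.
Add 6 hours leg 1 → 17:45 UTC.
Add 7 hours 20 minutes layover in Phoenix → 01:05 UTC (Dec 22).
Add 2 hours 14 minutes leg 2 → 03:19 UTC.
Add 3 hours and 33 minutes layover in Kathmandu → 06:52 UTC.
Add 12 hours 14 minutes leg 3 → 19:06 UTC.
Tashkent is UTC+5:00, so local arrival = 19:06 + 5:00 = 00:06 on Dec 23.

00:06 on Dec 23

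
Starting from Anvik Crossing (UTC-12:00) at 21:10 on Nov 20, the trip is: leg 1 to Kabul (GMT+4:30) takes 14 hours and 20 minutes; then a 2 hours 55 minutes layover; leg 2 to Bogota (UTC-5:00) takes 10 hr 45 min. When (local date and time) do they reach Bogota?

08:10 on Nov 22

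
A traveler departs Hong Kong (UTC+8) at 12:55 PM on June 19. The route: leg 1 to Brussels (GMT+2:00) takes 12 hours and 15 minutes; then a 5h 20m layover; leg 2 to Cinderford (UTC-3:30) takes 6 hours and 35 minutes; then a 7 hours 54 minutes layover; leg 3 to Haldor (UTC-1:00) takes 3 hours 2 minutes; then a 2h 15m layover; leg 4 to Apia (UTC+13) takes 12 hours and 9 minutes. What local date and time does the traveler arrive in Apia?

7:25 PM on June 21

Convert departure to UTC: 12:55 PM − 8:00 = 4:55 AM UTC on Jun 19.
Add 12 hours and 15 minutes leg 1 → 5:10 PM UTC.
Add 5 hours and 20 minutes layover in Brussels → 10:30 PM UTC.
Add 6 hours and 35 minutes leg 2 → 5:05 AM UTC (Jun 20).
Add 7 hours and 54 minutes layover in Cinderford → 12:59 PM UTC.
Add 3 hours and 2 minutes leg 3 → 4:01 PM UTC.
Add 2 hours and 15 minutes layover in Haldor → 6:16 PM UTC.
Add 12 hours and 9 minutes leg 4 → 6:25 AM UTC (Jun 21).
Apia is UTC+13:00, so local arrival = 6:25 AM + 13:00 = 7:25 PM on Jun 21.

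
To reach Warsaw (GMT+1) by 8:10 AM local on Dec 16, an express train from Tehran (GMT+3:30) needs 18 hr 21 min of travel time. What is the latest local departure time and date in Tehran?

4:19 PM on December 15

Target arrival in UTC: 8:10 AM − 1:00 = 7:10 AM on Dec 16.
Subtract 18 hours 21 minutes → departure 12:49 PM UTC on Dec 15.
Tehran is UTC+3:30: 12:49 PM + 3:30 = 4:19 PM on Dec 15.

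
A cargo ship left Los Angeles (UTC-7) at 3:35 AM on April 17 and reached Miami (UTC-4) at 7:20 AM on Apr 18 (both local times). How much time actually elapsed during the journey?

24 hours 45 minutes

Departure in UTC: 3:35 AM + 7:00 = 10:35 AM on Apr 17.
Arrival in UTC: 7:20 AM + 4:00 = 11:20 AM on Apr 18.
Elapsed = 11:20 AM − 10:35 AM (+1 day) = 24 hours 45 minutes.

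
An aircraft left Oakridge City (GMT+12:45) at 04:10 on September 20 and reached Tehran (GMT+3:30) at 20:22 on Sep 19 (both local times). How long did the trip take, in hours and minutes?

1 hour 27 minutes

Tehran is 9:15 behind Oakridge City.
Clock-face elapsed time (ignoring zones) is −7 hours 48 minutes.
Actual elapsed = −7 hours 48 minutes + 9:15 = 1 hour 27 minutes.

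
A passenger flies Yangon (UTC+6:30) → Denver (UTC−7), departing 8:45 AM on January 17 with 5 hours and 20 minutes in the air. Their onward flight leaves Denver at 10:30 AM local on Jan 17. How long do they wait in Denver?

9 hours 55 minutes

Convert departure to UTC: 8:45 AM − 6:30 = 2:15 AM UTC on Jan 17.
Add 5 hours 20 minutes flight time → 7:35 AM UTC.
Denver is UTC−7:00, so local arrival = 7:35 AM − 7:00 = 12:35 AM on Jan 17.
Layover = 10:30 AM − 12:35 AM = 9 hours 55 minutes.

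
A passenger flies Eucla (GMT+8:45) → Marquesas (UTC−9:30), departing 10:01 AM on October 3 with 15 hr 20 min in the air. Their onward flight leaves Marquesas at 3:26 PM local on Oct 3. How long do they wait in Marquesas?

8 hours 20 minutes

Convert departure to UTC: 10:01 AM − 8:45 = 1:16 AM UTC on Oct 3.
Add 15 hours 20 minutes flight time → 4:36 PM UTC.
Marquesas is UTC−9:30, so local arrival = 4:36 PM − 9:30 = 7:06 AM on Oct 3.
Layover = 3:26 PM − 7:06 AM = 8 hours 20 minutes.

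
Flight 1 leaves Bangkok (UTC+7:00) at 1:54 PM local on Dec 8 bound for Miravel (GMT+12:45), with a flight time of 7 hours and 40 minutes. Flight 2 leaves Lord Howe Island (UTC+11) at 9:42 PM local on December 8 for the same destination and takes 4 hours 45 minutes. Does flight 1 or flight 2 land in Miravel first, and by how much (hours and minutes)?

the first, by 53 minutes

Flight 1 in UTC: 1:54 PM − 7:00 = 6:54 AM on Dec 8.
+7 hours and 40 minutes → arrive 2:34 PM UTC on Dec 8.
Flight 2 in UTC: 9:42 PM − 11:00 = 10:42 AM on Dec 8.
+4 hours 45 minutes → arrive 3:27 PM UTC on Dec 8.
Flight 1 lands earlier by 53 minutes.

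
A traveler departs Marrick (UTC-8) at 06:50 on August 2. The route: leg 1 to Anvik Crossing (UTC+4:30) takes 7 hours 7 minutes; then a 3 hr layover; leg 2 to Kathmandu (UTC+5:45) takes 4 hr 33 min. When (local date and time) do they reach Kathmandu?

Convert departure to UTC: 06:50 + 8:00 = 14:50 UTC on Aug 2.
Add 7 hours 7 minutes leg 1 → 21:57 UTC.
Add 3 hours layover in Anvik Crossing → 00:57 UTC (Aug 3).
Add 4 hours 33 minutes leg 2 → 05:30 UTC.
Kathmandu is UTC+5:45, so local arrival = 05:30 + 5:45 = 11:15 on Aug 3.

11:15 on August 3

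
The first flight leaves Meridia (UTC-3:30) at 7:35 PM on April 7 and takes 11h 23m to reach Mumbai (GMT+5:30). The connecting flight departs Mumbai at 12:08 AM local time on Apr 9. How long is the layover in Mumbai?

8 hours 10 minutes

Convert departure to UTC: 7:35 PM + 3:30 = 11:05 PM UTC on Apr 7.
Add 11 hours 23 minutes flight time → 10:28 AM UTC (Apr 8).
Mumbai is UTC+5:30, so local arrival = 10:28 AM + 5:30 = 3:58 PM on Apr 8.
Layover = 12:08 AM − 3:58 PM (+1 day) = 8 hours 10 minutes.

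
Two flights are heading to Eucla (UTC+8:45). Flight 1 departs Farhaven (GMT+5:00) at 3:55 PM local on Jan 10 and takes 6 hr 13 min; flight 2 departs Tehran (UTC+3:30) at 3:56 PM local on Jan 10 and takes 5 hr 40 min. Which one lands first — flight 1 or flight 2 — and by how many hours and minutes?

the first, by 58 minutes

Flight 1 in UTC: 3:55 PM − 5:00 = 10:55 AM on Jan 10.
+6 hours and 13 minutes → arrive 5:08 PM UTC on Jan 10.
Flight 2 in UTC: 3:56 PM − 3:30 = 12:26 PM on Jan 10.
+5 hours and 40 minutes → arrive 6:06 PM UTC on Jan 10.
Flight 1 lands earlier by 58 minutes.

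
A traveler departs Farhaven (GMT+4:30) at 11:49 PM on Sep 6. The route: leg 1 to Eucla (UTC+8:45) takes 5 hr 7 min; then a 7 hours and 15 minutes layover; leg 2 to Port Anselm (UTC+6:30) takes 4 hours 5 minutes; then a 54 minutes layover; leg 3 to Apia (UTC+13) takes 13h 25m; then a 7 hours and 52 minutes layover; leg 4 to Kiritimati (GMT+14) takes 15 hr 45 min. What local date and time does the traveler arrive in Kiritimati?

3:42 PM on September 9

Convert departure to UTC: 11:49 PM − 4:30 = 7:19 PM UTC on Sep 6.
Add 5 hours 7 minutes leg 1 → 12:26 AM UTC (Sep 7).
Add 7 hours 15 minutes layover in Eucla → 7:41 AM UTC.
Add 4 hours 5 minutes leg 2 → 11:46 AM UTC.
Add 54 minutes layover in Port Anselm → 12:40 PM UTC.
Add 13 hours and 25 minutes leg 3 → 2:05 AM UTC (Sep 8).
Add 7 hours and 52 minutes layover in Apia → 9:57 AM UTC.
Add 15 hours and 45 minutes leg 4 → 1:42 AM UTC (Sep 9).
Kiritimati is UTC+14:00, so local arrival = 1:42 AM + 14:00 = 3:42 PM on Sep 9.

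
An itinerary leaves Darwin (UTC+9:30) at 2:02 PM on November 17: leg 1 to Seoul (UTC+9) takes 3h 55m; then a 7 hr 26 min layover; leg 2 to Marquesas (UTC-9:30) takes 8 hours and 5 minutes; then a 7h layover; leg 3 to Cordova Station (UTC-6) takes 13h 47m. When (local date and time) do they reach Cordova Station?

Convert departure to UTC: 2:02 PM − 9:30 = 4:32 AM UTC on Nov 17.
Add 3 hours and 55 minutes leg 1 → 8:27 AM UTC.
Add 7 hours and 26 minutes layover in Seoul → 3:53 PM UTC.
Add 8 hours and 5 minutes leg 2 → 11:58 PM UTC.
Add 7 hours layover in Marquesas → 6:58 AM UTC (Nov 18).
Add 13 hours and 47 minutes leg 3 → 8:45 PM UTC.
Cordova Station is UTC−6:00, so local arrival = 8:45 PM − 6:00 = 2:45 PM on Nov 18.

2:45 PM on November 18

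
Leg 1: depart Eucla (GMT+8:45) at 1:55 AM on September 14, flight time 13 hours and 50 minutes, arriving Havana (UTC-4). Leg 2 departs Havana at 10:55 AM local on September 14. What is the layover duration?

7 hours 55 minutes

Convert departure to UTC: 1:55 AM − 8:45 = 5:10 PM UTC on Sep 13.
Add 13 hours 50 minutes flight time → 7:00 AM UTC (Sep 14).
Havana is UTC−4:00, so local arrival = 7:00 AM − 4:00 = 3:00 AM on Sep 14.
Layover = 10:55 AM − 3:00 AM = 7 hours 55 minutes.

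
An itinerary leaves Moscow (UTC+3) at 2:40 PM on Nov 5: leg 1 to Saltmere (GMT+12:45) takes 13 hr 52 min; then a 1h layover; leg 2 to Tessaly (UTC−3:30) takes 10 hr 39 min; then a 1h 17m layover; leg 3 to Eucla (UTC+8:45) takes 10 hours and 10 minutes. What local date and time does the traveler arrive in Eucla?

9:23 AM on November 7

Convert departure to UTC: 2:40 PM − 3:00 = 11:40 AM UTC on Nov 5.
Add 13 hours and 52 minutes leg 1 → 1:32 AM UTC (Nov 6).
Add 1 hour layover in Saltmere → 2:32 AM UTC.
Add 10 hours and 39 minutes leg 2 → 1:11 PM UTC.
Add 1 hour 17 minutes layover in Tessaly → 2:28 PM UTC.
Add 10 hours and 10 minutes leg 3 → 12:38 AM UTC (Nov 7).
Eucla is UTC+8:45, so local arrival = 12:38 AM + 8:45 = 9:23 AM on Nov 7.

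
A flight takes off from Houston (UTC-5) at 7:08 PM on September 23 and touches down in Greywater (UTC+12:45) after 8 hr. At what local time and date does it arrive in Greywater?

8:53 PM on September 24

Greywater is 17:45 ahead of Houston.
After 8 hours it is 3:08 AM (Sep 24) in Houston.
Shift by the zone difference: 3:08 AM + 17:45 = 8:53 PM on Sep 24 in Greywater.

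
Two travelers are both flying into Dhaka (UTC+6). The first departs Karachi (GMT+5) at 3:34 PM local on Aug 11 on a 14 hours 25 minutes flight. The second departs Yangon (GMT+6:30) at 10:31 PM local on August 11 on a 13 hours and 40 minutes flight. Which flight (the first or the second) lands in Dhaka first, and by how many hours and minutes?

the first, by 4 hours 42 minutes

Flight 1 in UTC: 3:34 PM − 5:00 = 10:34 AM on Aug 11.
+14 hours 25 minutes → arrive 12:59 AM UTC on Aug 12.
Flight 2 in UTC: 10:31 PM − 6:30 = 4:01 PM on Aug 11.
+13 hours and 40 minutes → arrive 5:41 AM UTC on Aug 12.
Flight 1 lands earlier by 4 hours 42 minutes.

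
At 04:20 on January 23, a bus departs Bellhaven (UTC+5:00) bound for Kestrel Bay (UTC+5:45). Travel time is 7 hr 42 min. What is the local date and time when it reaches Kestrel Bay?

12:47 on January 23

Convert departure to UTC: 04:20 − 5:00 = 23:20 UTC on Jan 22.
Add 7 hours and 42 minutes travel time → 07:02 UTC (Jan 23).
Kestrel Bay is UTC+5:45, so local arrival = 07:02 + 5:45 = 12:47 on Jan 23.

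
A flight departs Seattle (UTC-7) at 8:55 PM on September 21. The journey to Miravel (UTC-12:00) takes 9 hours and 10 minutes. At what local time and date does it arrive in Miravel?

Convert departure to UTC: 8:55 PM + 7:00 = 3:55 AM UTC on Sep 22.
Add 9 hours 10 minutes travel time → 1:05 PM UTC.
Miravel is UTC−12:00, so local arrival = 1:05 PM − 12:00 = 1:05 AM on Sep 22.

1:05 AM on Sep 22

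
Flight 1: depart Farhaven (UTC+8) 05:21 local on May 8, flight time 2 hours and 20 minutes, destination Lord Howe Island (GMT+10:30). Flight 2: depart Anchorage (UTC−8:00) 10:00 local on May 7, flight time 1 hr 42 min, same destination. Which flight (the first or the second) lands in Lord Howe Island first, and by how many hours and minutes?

Flight 1 in UTC: 05:21 − 8:00 = 21:21 on May 7.
+2 hours 20 minutes → arrive 23:41 UTC on May 7.
Flight 2 in UTC: 10:00 + 8:00 = 18:00 on May 7.
+1 hour and 42 minutes → arrive 19:42 UTC on May 7.
Flight 2 lands earlier by 3 hours 59 minutes.

the second, by 3 hours 59 minutes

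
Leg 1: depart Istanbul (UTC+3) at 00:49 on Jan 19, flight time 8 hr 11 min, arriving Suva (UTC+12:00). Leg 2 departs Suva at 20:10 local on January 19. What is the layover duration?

2 hours 10 minutes

Convert departure to UTC: 00:49 − 3:00 = 21:49 UTC on Jan 18.
Add 8 hours and 11 minutes flight time → 06:00 UTC (Jan 19).
Suva is UTC+12:00, so local arrival = 06:00 + 12:00 = 18:00 on Jan 19.
Layover = 20:10 − 18:00 = 2 hours 10 minutes.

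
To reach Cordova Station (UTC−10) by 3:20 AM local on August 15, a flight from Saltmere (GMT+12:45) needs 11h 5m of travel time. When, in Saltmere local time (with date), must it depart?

Target arrival in UTC: 3:20 AM + 10:00 = 1:20 PM on Aug 15.
Subtract 11 hours and 5 minutes → departure 2:15 AM UTC on Aug 15.
Saltmere is UTC+12:45: 2:15 AM + 12:45 = 3:00 PM on Aug 15.

3:00 PM on August 15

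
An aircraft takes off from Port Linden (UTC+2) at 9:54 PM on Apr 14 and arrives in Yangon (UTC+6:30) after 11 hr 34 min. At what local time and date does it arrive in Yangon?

Convert departure to UTC: 9:54 PM − 2:00 = 7:54 PM UTC on Apr 14.
Add 11 hours 34 minutes travel time → 7:28 AM UTC (Apr 15).
Yangon is UTC+6:30, so local arrival = 7:28 AM + 6:30 = 1:58 PM on Apr 15.

1:58 PM on April 15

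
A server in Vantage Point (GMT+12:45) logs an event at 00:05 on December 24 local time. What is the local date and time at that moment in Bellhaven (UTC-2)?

09:20 on December 23

In UTC: 00:05 − 12:45 = 11:20 on Dec 23.
Bellhaven is UTC−2:00: 11:20 − 2:00 = 09:20 on Dec 23.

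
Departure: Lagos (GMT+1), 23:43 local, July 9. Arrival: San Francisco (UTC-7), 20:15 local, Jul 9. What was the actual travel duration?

San Francisco is 8:00 behind Lagos.
Clock-face elapsed time (ignoring zones) is −3 hours 28 minutes.
Actual elapsed = −3 hours 28 minutes + 8:00 = 4 hours 32 minutes.

4 hours 32 minutes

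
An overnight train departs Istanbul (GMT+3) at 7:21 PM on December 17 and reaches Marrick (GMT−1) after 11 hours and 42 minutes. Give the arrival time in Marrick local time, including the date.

3:03 AM on December 18

Convert departure to UTC: 7:21 PM − 3:00 = 4:21 PM UTC on Dec 17.
Add 11 hours 42 minutes travel time → 4:03 AM UTC (Dec 18).
Marrick is UTC−1:00, so local arrival = 4:03 AM − 1:00 = 3:03 AM on Dec 18.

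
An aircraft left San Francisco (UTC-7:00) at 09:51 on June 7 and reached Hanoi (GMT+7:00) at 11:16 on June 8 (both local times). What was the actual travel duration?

Hanoi is 14:00 ahead of San Francisco.
Clock-face elapsed time (ignoring zones) is 25 hours 25 minutes.
Actual elapsed = 25 hours 25 minutes − 14:00 = 11 hours 25 minutes.

11 hours 25 minutes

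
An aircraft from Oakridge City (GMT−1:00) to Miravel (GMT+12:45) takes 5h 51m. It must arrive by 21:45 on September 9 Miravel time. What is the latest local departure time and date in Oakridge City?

Target arrival in UTC: 21:45 − 12:45 = 09:00 on Sep 9.
Subtract 5 hours and 51 minutes → departure 03:09 UTC on Sep 9.
Oakridge City is UTC−1:00: 03:09 − 1:00 = 02:09 on Sep 9.

02:09 on Sep 9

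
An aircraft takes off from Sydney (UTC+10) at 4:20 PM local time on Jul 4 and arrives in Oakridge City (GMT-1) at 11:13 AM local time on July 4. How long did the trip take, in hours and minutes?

5 hours 53 minutes

Departure in UTC: 4:20 PM − 10:00 = 6:20 AM on Jul 4.
Arrival in UTC: 11:13 AM + 1:00 = 12:13 PM on Jul 4.
Elapsed = 12:13 PM − 6:20 AM = 5 hours 53 minutes.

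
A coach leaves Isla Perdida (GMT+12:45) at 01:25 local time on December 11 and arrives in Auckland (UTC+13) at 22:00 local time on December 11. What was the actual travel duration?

20 hours 20 minutes

Departure in UTC: 01:25 − 12:45 = 12:40 on Dec 10.
Arrival in UTC: 22:00 − 13:00 = 09:00 on Dec 11.
Elapsed = 09:00 − 12:40 (+1 day) = 20 hours 20 minutes.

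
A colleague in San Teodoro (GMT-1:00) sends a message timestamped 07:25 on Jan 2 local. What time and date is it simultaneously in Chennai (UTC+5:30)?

Chennai is 6:30 ahead of San Teodoro.
Shift by the zone difference: 07:25 + 6:30 = 13:55 on Jan 2 in Chennai.

13:55 on Jan 2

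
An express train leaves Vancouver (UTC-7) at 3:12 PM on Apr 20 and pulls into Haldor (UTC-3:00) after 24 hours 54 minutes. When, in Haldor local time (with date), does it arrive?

8:06 PM on Apr 21

Convert departure to UTC: 3:12 PM + 7:00 = 10:12 PM UTC on Apr 20.
Add 24 hours and 54 minutes travel time → 11:06 PM UTC (Apr 21).
Haldor is UTC−3:00, so local arrival = 11:06 PM − 3:00 = 8:06 PM on Apr 21.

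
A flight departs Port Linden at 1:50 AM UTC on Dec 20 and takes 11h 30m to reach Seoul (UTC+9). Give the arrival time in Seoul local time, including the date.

10:20 PM on December 20

Departure is given in UTC: 1:50 AM on Dec 20.
Add 11 hours and 30 minutes → 1:20 PM UTC.
Seoul is UTC+9:00: 1:20 PM + 9:00 = 10:20 PM on Dec 20.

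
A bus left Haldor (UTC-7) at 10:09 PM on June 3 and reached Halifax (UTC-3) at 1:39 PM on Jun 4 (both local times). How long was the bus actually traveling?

Departure in UTC: 10:09 PM + 7:00 = 5:09 AM on Jun 4.
Arrival in UTC: 1:39 PM + 3:00 = 4:39 PM on Jun 4.
Elapsed = 4:39 PM − 5:09 AM = 11 hours 30 minutes.

11 hours 30 minutes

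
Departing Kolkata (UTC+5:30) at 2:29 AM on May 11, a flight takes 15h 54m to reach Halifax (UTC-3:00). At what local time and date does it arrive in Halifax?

Convert departure to UTC: 2:29 AM − 5:30 = 8:59 PM UTC on May 10.
Add 15 hours and 54 minutes travel time → 12:53 PM UTC (May 11).
Halifax is UTC−3:00, so local arrival = 12:53 PM − 3:00 = 9:53 AM on May 11.

9:53 AM on May 11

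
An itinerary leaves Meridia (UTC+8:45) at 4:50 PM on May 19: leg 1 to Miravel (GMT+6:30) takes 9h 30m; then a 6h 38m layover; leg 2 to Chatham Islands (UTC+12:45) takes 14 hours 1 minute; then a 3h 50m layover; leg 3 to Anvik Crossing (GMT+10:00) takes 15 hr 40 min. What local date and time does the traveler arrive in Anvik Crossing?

7:44 PM on May 21

Convert departure to UTC: 4:50 PM − 8:45 = 8:05 AM UTC on May 19.
Add 9 hours and 30 minutes leg 1 → 5:35 PM UTC.
Add 6 hours 38 minutes layover in Miravel → 12:13 AM UTC (May 20).
Add 14 hours and 1 minute leg 2 → 2:14 PM UTC.
Add 3 hours and 50 minutes layover in Chatham Islands → 6:04 PM UTC.
Add 15 hours 40 minutes leg 3 → 9:44 AM UTC (May 21).
Anvik Crossing is UTC+10:00, so local arrival = 9:44 AM + 10:00 = 7:44 PM on May 21.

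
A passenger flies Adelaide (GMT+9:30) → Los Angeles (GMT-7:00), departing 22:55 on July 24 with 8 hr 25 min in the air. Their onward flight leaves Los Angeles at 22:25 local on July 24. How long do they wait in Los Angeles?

Convert departure to UTC: 22:55 − 9:30 = 13:25 UTC on Jul 24.
Add 8 hours and 25 minutes flight time → 21:50 UTC.
Los Angeles is UTC−7:00, so local arrival = 21:50 − 7:00 = 14:50 on Jul 24.
Layover = 22:25 − 14:50 = 7 hours 35 minutes.

7 hours 35 minutes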